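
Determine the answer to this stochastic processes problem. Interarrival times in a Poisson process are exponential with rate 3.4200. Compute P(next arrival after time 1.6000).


P(X > t) = exp(-lambda * t)
= exp(-3.4200 * 1.6000)
= exp(-5.4720) = 0.0042

0.0042


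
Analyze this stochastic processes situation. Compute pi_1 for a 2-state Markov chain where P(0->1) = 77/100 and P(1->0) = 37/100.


Stationary distribution: pi_0 = p10/(p01+p10), pi_1 = p01/(p01+p10)
p01 = 0.7700, p10 = 0.3700
pi_1 = 0.6754

0.6754


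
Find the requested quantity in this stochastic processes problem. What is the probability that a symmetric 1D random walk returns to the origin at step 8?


P(S(8) = 0) = C(8,4) / 4^4
= 70 / 256
= 0.2734

0.2734


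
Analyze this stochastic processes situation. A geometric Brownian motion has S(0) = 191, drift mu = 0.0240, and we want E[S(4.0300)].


E[S(t)] = S(0) * exp(mu * t)
= 191 * exp(0.0240 * 4.0300)
= 191 * 1.1016
= 210.3964

210.3964


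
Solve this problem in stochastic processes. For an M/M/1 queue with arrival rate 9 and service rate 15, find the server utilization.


rho = lambda/mu
= 9/15
= 0.6000

0.6000


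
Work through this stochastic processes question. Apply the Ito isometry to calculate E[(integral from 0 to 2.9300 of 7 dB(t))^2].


By Ito isometry: E[(int f dB)^2] = int f^2 dt
= 7^2 * 2.9300
= 49 * 2.9300 = 143.5700

143.5700


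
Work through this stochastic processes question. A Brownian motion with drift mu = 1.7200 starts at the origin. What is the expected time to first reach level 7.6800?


Expected first passage time = a/mu
= 7.6800/1.7200
= 4.4651

4.4651


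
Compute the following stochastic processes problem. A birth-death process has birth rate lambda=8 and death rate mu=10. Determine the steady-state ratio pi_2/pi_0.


For birth-death process, pi_n/pi_0 = (lambda/mu)^n
= (8/10)^2
= 0.6400

0.6400


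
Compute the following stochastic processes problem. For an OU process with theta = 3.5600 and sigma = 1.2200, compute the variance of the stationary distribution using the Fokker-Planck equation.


Stationary variance = sigma^2 / (2*theta)
= 1.2200^2 / (2*3.5600)
= 1.4884 / 7.1200
= 0.2090

0.2090


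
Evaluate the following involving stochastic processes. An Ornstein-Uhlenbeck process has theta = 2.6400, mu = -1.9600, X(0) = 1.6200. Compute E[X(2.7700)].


E[X(t)] = mu + (X(0) - mu)*exp(-theta*t)
= -1.9600 + (1.6200 - -1.9600)*exp(-2.6400*2.7700)
= -1.9600 + 3.5800 * 6.6695e-04
= -1.9576

-1.9576


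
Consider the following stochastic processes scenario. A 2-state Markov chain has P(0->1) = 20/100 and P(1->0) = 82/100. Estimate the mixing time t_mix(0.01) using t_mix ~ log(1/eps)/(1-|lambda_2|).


lambda_2 = |1 - p01 - p10| = |1 - 0.2000 - 0.8200| = 0.0200
t_mix ~ log(1/eps)/(1 - |lambda_2|)
= log(100)/(1 - 0.0200) = 4.6052/0.9800
= 4.6992

4.6992


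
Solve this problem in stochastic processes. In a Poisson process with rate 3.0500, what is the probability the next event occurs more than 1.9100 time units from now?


P(X > t) = exp(-lambda * t)
= exp(-3.0500 * 1.9100)
= exp(-5.8255) = 0.0030

0.0030


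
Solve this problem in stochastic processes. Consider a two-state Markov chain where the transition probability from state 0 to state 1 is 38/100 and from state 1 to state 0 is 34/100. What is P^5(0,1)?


Computing P^5 by matrix multiplication.
P = [[0.6200, 0.3800], [0.3400, 0.6600]]
After raising P to the power 5:
P^5(0,1) = 0.5269

0.5269


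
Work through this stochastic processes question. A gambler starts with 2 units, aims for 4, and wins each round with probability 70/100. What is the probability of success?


Gambler's ruin formula:
r = q/p = 0.3000/0.7000 = 0.4286
P(win) = (1 - r^i)/(1 - r^N)
= (1 - 0.4286^2)/(1 - 0.4286^4)
= 0.8448

0.8448


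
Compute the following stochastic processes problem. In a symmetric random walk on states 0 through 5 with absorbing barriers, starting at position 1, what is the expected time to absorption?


For symmetric RW on 0,...,N with absorbing barriers, E(i) = i*(N-i)
E(1) = 1 * 4 = 4

4


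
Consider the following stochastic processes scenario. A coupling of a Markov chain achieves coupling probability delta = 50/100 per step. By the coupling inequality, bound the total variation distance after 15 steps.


TV distance bound <= (1-delta)^n
= (1 - 0.5000)^15
= 0.5000^15
= 3.0518e-05

3.0518e-05


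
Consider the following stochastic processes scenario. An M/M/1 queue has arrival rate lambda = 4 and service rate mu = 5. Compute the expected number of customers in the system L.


rho = 4/5 = 0.8000
L = rho/(1-rho)
= 0.8000/0.2000
= 4.0000

4.0000


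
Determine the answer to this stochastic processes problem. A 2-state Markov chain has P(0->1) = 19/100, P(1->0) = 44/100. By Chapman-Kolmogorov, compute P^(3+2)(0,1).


P^5 = P^3 * P^2
Computing via matrix multiplication of the transition matrix.
Entry (0,1) of P^5 = 0.2995

0.2995


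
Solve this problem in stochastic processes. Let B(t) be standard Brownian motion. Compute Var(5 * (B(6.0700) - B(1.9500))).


Var(alpha*(B(t)-B(s))) = alpha^2 * (t-s)
= 5^2 * (6.0700 - 1.9500)
= 25 * 4.1200
= 103.0000

103.0000


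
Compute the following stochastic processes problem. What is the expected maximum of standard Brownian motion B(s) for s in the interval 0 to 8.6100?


E(max B(s)) = sqrt(2t/pi)
= sqrt(2*8.6100/pi)
= sqrt(5.4813)
= 2.3412

2.3412


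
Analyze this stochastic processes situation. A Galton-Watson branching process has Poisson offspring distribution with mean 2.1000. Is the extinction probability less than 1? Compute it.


Since mu = 2.1000 > 1, extinction prob q < 1.
Solve s = exp(mu*(s-1)) iteratively.
q = 0.1779

0.1779


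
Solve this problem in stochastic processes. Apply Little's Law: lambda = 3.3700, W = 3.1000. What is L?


Little's Law: L = lambda * W
= 3.3700 * 3.1000
= 10.4470

10.4470


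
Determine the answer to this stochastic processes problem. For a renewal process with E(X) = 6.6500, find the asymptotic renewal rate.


Long-run renewal rate = 1/E(X)
= 1/6.6500
= 0.1504

0.1504


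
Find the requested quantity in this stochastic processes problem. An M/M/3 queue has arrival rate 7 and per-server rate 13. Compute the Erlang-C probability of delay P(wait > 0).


a = lambda/mu = 0.5385
rho = a/c = 0.1795
Erlang-C formula applied:
C(c,a) = 0.0185

0.0185


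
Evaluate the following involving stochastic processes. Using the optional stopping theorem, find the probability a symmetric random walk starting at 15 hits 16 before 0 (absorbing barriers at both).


By optional stopping theorem: E(M at tau) = M(0) = 15
P(hit 16)*16 + P(hit 0)*0 = 15
P(hit 16) = (15 - 0)/(16 - 0) = 15/16 = 0.9375

0.9375


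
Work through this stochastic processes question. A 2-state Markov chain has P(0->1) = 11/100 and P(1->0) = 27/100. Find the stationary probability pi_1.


Stationary distribution: pi_0 = p10/(p01+p10), pi_1 = p01/(p01+p10)
p01 = 0.1100, p10 = 0.2700
pi_1 = 0.2895

0.2895


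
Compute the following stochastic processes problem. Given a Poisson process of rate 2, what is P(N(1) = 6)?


P(N(t)=k) = (lambda*t)^k * exp(-lambda*t) / k!
lambda*t = 2
= 2^6 * exp(-2) / 6!
= 64 * 0.1353 / 720
= 0.0120

0.0120


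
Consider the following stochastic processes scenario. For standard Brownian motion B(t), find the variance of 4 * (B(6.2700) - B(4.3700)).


Var(alpha*(B(t)-B(s))) = alpha^2 * (t-s)
= 4^2 * (6.2700 - 4.3700)
= 16 * 1.9000
= 30.4000

30.4000


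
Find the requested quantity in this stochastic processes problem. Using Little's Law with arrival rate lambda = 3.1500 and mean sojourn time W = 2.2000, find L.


Little's Law: L = lambda * W
= 3.1500 * 2.2000
= 6.9300

6.9300


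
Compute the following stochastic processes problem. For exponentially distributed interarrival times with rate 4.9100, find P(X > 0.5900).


P(X > t) = exp(-lambda * t)
= exp(-4.9100 * 0.5900)
= exp(-2.8969) = 0.0552

0.0552


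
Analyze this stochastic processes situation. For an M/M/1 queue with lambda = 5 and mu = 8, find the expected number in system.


rho = 5/8 = 0.6250
L = rho/(1-rho)
= 0.6250/0.3750
= 1.6667

1.6667


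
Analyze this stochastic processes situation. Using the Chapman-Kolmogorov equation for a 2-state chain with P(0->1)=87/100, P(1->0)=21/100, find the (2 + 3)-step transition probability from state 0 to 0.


P^5 = P^2 * P^3
Computing via matrix multiplication of the transition matrix.
Entry (0,0) of P^5 = 0.1944

0.1944


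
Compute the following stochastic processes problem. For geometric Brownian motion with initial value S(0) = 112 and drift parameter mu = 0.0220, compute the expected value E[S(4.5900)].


E[S(t)] = S(0) * exp(mu * t)
= 112 * exp(0.0220 * 4.5900)
= 112 * 1.1063
= 123.9005

123.9005


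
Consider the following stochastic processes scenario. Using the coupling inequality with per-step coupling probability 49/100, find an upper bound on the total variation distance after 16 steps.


TV distance bound <= (1-delta)^n
= (1 - 0.4900)^16
= 0.5100^16
= 2.0947e-05

2.0947e-05


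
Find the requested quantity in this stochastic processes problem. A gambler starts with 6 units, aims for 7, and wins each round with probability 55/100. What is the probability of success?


Gambler's ruin formula:
r = q/p = 0.4500/0.5500 = 0.8182
P(win) = (1 - r^i)/(1 - r^N)
= (1 - 0.8182^6)/(1 - 0.8182^7)
= 0.9277

0.9277


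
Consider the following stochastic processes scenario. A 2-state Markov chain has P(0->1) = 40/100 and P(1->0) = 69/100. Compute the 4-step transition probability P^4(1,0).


Computing P^4 by matrix multiplication.
P = [[0.6000, 0.4000], [0.6900, 0.3100]]
After raising P to the power 4:
P^4(1,0) = 0.6330

0.6330


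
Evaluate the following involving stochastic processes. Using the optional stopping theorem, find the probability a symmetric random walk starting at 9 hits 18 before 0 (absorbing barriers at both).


By optional stopping theorem: E(M at tau) = M(0) = 9
P(hit 18)*18 + P(hit 0)*0 = 9
P(hit 18) = (9 - 0)/(18 - 0) = 1/2 = 0.5000

0.5000


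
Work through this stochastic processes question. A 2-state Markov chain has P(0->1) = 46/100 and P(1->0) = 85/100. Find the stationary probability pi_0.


Stationary distribution: pi_0 = p10/(p01+p10), pi_1 = p01/(p01+p10)
p01 = 0.4600, p10 = 0.8500
pi_0 = 0.6489

0.6489


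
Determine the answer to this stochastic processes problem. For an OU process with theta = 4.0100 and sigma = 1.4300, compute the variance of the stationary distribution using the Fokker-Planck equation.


Stationary variance = sigma^2 / (2*theta)
= 1.4300^2 / (2*4.0100)
= 2.0449 / 8.0200
= 0.2550

0.2550


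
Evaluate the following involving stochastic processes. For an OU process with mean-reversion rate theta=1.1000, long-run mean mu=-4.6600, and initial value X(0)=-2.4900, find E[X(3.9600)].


E[X(t)] = mu + (X(0) - mu)*exp(-theta*t)
= -4.6600 + (-2.4900 - -4.6600)*exp(-1.1000*3.9600)
= -4.6600 + 2.1700 * 0.0128
= -4.6322

-4.6322


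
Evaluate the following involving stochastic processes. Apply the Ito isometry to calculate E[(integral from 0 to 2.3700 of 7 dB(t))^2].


By Ito isometry: E[(int f dB)^2] = int f^2 dt
= 7^2 * 2.3700
= 49 * 2.3700 = 116.1300

116.1300


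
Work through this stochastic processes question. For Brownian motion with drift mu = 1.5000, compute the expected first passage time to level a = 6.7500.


Expected first passage time = a/mu
= 6.7500/1.5000
= 4.5000

4.5000


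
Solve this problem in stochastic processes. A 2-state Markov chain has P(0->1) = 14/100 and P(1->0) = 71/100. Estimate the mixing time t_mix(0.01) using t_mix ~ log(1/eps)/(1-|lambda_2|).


lambda_2 = |1 - p01 - p10| = |1 - 0.1400 - 0.7100| = 0.1500
t_mix ~ log(1/eps)/(1 - |lambda_2|)
= log(100)/(1 - 0.1500) = 4.6052/0.8500
= 5.4178

5.4178


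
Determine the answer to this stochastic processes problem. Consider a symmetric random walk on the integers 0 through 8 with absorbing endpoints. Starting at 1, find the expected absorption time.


For symmetric RW on 0,...,N with absorbing barriers, E(i) = i*(N-i)
E(1) = 1 * 7 = 7

7


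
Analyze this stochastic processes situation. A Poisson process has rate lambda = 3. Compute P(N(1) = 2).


P(N(t)=k) = (lambda*t)^k * exp(-lambda*t) / k!
lambda*t = 3
= 3^2 * exp(-3) / 2!
= 9 * 0.0498 / 2
= 0.2240

0.2240


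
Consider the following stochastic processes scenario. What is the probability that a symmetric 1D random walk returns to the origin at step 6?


P(S(6) = 0) = C(6,3) / 4^3
= 20 / 64
= 0.3125

0.3125


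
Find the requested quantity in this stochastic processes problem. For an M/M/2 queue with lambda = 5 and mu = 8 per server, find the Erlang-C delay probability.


a = lambda/mu = 0.6250
rho = a/c = 0.3125
Erlang-C formula applied:
C(c,a) = 0.1488

0.1488


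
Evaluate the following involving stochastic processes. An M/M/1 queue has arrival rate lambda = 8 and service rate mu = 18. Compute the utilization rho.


rho = lambda/mu
= 8/18
= 0.4444

0.4444


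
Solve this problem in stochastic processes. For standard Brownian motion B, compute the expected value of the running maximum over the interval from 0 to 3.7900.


E(max B(s)) = sqrt(2t/pi)
= sqrt(2*3.7900/pi)
= sqrt(2.4128)
= 1.5533

1.5533


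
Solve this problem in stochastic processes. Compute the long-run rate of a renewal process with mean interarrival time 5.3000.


Long-run renewal rate = 1/E(X)
= 1/5.3000
= 0.1887

0.1887


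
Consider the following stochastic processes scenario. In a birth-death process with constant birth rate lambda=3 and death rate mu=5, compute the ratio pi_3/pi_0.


For birth-death process, pi_n/pi_0 = (lambda/mu)^n
= (3/5)^3
= 0.2160

0.2160


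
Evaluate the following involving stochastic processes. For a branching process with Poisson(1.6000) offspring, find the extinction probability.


Since mu = 1.6000 > 1, extinction prob q < 1.
Solve s = exp(mu*(s-1)) iteratively.
q = 0.3580

0.3580


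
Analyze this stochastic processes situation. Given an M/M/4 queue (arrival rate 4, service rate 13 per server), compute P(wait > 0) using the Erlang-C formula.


a = lambda/mu = 0.3077
rho = a/c = 0.0769
Erlang-C formula applied:
C(c,a) = 2.9743e-04

2.9743e-04


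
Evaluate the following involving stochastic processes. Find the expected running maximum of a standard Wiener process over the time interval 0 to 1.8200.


E(max B(s)) = sqrt(2t/pi)
= sqrt(2*1.8200/pi)
= sqrt(1.1586)
= 1.0764

1.0764


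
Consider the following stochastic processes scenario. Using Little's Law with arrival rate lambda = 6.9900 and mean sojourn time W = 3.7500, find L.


Little's Law: L = lambda * W
= 6.9900 * 3.7500
= 26.2125

26.2125


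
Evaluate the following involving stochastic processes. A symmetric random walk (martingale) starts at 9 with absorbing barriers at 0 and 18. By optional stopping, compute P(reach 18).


By optional stopping theorem: E(M at tau) = M(0) = 9
P(hit 18)*18 + P(hit 0)*0 = 9
P(hit 18) = (9 - 0)/(18 - 0) = 1/2 = 0.5000

0.5000


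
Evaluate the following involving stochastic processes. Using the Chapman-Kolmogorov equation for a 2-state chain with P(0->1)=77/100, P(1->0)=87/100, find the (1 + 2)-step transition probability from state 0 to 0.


P^3 = P^1 * P^2
Computing via matrix multiplication of the transition matrix.
Entry (0,0) of P^3 = 0.4074

0.4074


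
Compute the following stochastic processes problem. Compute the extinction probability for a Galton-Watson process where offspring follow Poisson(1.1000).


Since mu = 1.1000 > 1, extinction prob q < 1.
Solve s = exp(mu*(s-1)) iteratively.
q = 0.8239

0.8239


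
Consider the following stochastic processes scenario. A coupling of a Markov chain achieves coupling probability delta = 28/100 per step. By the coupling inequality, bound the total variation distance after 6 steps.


TV distance bound <= (1-delta)^n
= (1 - 0.2800)^6
= 0.7200^6
= 0.1393

0.1393


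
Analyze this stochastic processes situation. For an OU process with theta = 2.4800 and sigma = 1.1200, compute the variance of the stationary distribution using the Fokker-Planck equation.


Stationary variance = sigma^2 / (2*theta)
= 1.1200^2 / (2*2.4800)
= 1.2544 / 4.9600
= 0.2529

0.2529


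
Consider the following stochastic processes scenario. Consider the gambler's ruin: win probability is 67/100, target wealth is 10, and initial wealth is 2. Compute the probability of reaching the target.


Gambler's ruin formula:
r = q/p = 0.3300/0.6700 = 0.4925
P(win) = (1 - r^i)/(1 - r^N)
= (1 - 0.4925^2)/(1 - 0.4925^10)
= 0.7580

0.7580


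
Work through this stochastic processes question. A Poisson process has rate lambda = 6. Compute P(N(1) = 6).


P(N(t)=k) = (lambda*t)^k * exp(-lambda*t) / k!
lambda*t = 6
= 6^6 * exp(-6) / 6!
= 46656 * 0.0025 / 720
= 0.1606

0.1606


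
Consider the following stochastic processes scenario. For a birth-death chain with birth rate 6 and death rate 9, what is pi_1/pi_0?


For birth-death process, pi_n/pi_0 = (lambda/mu)^n
= (6/9)^1
= 0.6667

0.6667


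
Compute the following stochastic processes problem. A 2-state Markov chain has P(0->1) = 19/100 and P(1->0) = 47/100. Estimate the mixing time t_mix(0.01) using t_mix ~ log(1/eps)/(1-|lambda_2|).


lambda_2 = |1 - p01 - p10| = |1 - 0.1900 - 0.4700| = 0.3400
t_mix ~ log(1/eps)/(1 - |lambda_2|)
= log(100)/(1 - 0.3400) = 4.6052/0.6600
= 6.9775

6.9775


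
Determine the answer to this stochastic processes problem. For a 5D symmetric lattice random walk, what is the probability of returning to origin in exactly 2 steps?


P(return in 2 steps) = P(reverse first step) = 1/(2d)
= 1/10
= 0.1000

0.1000


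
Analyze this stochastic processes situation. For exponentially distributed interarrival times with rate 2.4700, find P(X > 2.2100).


P(X > t) = exp(-lambda * t)
= exp(-2.4700 * 2.2100)
= exp(-5.4587) = 0.0043

0.0043


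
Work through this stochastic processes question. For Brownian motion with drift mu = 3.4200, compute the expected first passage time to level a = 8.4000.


Expected first passage time = a/mu
= 8.4000/3.4200
= 2.4561

2.4561


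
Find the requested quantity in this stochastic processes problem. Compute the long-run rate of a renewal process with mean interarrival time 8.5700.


Long-run renewal rate = 1/E(X)
= 1/8.5700
= 0.1167

0.1167


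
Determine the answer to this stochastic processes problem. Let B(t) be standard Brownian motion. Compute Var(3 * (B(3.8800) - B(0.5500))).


Var(alpha*(B(t)-B(s))) = alpha^2 * (t-s)
= 3^2 * (3.8800 - 0.5500)
= 9 * 3.3300
= 29.9700

29.9700


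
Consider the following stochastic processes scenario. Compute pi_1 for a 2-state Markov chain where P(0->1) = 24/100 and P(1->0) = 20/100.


Stationary distribution: pi_0 = p10/(p01+p10), pi_1 = p01/(p01+p10)
p01 = 0.2400, p10 = 0.2000
pi_1 = 0.5455

0.5455


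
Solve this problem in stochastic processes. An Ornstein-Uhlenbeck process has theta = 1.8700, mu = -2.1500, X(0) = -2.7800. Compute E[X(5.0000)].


E[X(t)] = mu + (X(0) - mu)*exp(-theta*t)
= -2.1500 + (-2.7800 - -2.1500)*exp(-1.8700*5.0000)
= -2.1500 + -0.6300 * 8.6965e-05
= -2.1501

-2.1501


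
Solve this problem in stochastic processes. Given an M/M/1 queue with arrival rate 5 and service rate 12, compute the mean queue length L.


rho = 5/12 = 0.4167
L = rho/(1-rho)
= 0.4167/0.5833
= 0.7143

0.7143


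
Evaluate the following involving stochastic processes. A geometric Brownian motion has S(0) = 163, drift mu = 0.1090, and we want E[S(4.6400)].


E[S(t)] = S(0) * exp(mu * t)
= 163 * exp(0.1090 * 4.6400)
= 163 * 1.6582
= 270.2940

270.2940


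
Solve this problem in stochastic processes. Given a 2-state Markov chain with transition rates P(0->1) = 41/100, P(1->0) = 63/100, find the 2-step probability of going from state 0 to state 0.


Computing P^2 by matrix multiplication.
P = [[0.5900, 0.4100], [0.6300, 0.3700]]
After raising P to the power 2:
P^2(0,0) = 0.6064

0.6064


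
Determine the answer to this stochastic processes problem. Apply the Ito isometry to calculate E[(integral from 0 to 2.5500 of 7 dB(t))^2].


By Ito isometry: E[(int f dB)^2] = int f^2 dt
= 7^2 * 2.5500
= 49 * 2.5500 = 124.9500

124.9500


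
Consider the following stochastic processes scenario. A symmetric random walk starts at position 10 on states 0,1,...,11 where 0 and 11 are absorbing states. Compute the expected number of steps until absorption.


For symmetric RW on 0,...,N with absorbing barriers, E(i) = i*(N-i)
E(10) = 10 * 1 = 10

10


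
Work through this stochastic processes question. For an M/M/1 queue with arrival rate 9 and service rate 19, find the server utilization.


rho = lambda/mu
= 9/19
= 0.4737

0.4737


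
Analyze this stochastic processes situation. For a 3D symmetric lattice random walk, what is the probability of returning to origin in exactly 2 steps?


P(return in 2 steps) = P(reverse first step) = 1/(2d)
= 1/6
= 0.1667

0.1667


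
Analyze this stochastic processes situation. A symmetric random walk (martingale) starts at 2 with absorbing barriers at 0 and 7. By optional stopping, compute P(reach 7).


By optional stopping theorem: E(M at tau) = M(0) = 2
P(hit 7)*7 + P(hit 0)*0 = 2
P(hit 7) = (2 - 0)/(7 - 0) = 2/7 = 0.2857

0.2857


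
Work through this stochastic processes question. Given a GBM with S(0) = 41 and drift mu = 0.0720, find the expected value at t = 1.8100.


E[S(t)] = S(0) * exp(mu * t)
= 41 * exp(0.0720 * 1.8100)
= 41 * 1.1392
= 46.7069

46.7069


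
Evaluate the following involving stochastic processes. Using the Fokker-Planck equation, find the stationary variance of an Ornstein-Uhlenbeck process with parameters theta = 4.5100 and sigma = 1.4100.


Stationary variance = sigma^2 / (2*theta)
= 1.4100^2 / (2*4.5100)
= 1.9881 / 9.0200
= 0.2204

0.2204


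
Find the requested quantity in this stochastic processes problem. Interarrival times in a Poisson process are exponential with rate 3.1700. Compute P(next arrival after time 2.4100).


P(X > t) = exp(-lambda * t)
= exp(-3.1700 * 2.4100)
= exp(-7.6397) = 4.8097e-04

4.8097e-04


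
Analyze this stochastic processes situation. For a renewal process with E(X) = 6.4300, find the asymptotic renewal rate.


Long-run renewal rate = 1/E(X)
= 1/6.4300
= 0.1555

0.1555


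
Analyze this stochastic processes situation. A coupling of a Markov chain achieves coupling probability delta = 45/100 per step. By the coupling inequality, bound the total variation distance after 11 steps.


TV distance bound <= (1-delta)^n
= (1 - 0.4500)^11
= 0.5500^11
= 0.0014

0.0014


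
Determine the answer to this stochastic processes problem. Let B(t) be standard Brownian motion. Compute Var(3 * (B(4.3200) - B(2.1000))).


Var(alpha*(B(t)-B(s))) = alpha^2 * (t-s)
= 3^2 * (4.3200 - 2.1000)
= 9 * 2.2200
= 19.9800

19.9800


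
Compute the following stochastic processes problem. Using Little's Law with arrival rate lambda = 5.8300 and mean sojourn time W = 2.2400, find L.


Little's Law: L = lambda * W
= 5.8300 * 2.2400
= 13.0592

13.0592


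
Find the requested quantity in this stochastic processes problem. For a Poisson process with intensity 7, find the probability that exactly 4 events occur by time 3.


P(N(t)=k) = (lambda*t)^k * exp(-lambda*t) / k!
lambda*t = 21
= 21^4 * exp(-21) / 4!
= 194481 * 7.5826e-10 / 24
= 6.1444e-06

6.1444e-06


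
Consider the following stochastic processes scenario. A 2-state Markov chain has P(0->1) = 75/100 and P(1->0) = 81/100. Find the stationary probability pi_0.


Stationary distribution: pi_0 = p10/(p01+p10), pi_1 = p01/(p01+p10)
p01 = 0.7500, p10 = 0.8100
pi_0 = 0.5192

0.5192


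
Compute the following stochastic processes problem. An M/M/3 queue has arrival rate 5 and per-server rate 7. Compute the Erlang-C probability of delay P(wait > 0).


a = lambda/mu = 0.7143
rho = a/c = 0.2381
Erlang-C formula applied:
C(c,a) = 0.0389

0.0389


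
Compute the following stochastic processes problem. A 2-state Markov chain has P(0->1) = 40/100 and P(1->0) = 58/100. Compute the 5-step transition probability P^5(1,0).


Computing P^5 by matrix multiplication.
P = [[0.6000, 0.4000], [0.5800, 0.4200]]
After raising P to the power 5:
P^5(1,0) = 0.5918

0.5918


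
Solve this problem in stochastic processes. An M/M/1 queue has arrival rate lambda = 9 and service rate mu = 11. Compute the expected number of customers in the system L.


rho = 9/11 = 0.8182
L = rho/(1-rho)
= 0.8182/0.1818
= 4.5000

4.5000


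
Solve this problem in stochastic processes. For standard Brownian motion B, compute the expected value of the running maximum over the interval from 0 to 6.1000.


E(max B(s)) = sqrt(2t/pi)
= sqrt(2*6.1000/pi)
= sqrt(3.8834)
= 1.9706

1.9706


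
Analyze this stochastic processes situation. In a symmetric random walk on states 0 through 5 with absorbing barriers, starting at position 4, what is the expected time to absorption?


For symmetric RW on 0,...,N with absorbing barriers, E(i) = i*(N-i)
E(4) = 4 * 1 = 4

4


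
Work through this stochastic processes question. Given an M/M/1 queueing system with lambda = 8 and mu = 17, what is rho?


rho = lambda/mu
= 8/17
= 0.4706

0.4706


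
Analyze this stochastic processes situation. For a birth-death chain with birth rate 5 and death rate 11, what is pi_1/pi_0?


For birth-death process, pi_n/pi_0 = (lambda/mu)^n
= (5/11)^1
= 0.4545

0.4545


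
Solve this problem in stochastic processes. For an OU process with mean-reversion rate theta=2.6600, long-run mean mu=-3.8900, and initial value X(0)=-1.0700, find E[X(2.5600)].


E[X(t)] = mu + (X(0) - mu)*exp(-theta*t)
= -3.8900 + (-1.0700 - -3.8900)*exp(-2.6600*2.5600)
= -3.8900 + 2.8200 * 0.0011
= -3.8869

-3.8869


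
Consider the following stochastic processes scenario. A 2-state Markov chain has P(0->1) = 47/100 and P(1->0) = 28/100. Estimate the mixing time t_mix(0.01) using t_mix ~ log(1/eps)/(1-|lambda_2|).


lambda_2 = |1 - p01 - p10| = |1 - 0.4700 - 0.2800| = 0.2500
t_mix ~ log(1/eps)/(1 - |lambda_2|)
= log(100)/(1 - 0.2500) = 4.6052/0.7500
= 6.1402

6.1402


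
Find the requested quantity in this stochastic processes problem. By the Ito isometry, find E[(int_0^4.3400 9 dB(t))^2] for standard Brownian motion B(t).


By Ito isometry: E[(int f dB)^2] = int f^2 dt
= 9^2 * 4.3400
= 81 * 4.3400 = 351.5400

351.5400


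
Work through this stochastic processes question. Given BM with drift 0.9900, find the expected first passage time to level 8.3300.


Expected first passage time = a/mu
= 8.3300/0.9900
= 8.4141

8.4141


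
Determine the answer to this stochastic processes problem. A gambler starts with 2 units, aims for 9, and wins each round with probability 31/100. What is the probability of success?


Gambler's ruin formula:
r = q/p = 0.6900/0.3100 = 2.2258
P(win) = (1 - r^i)/(1 - r^N)
= (1 - 2.2258^2)/(1 - 2.2258^9)
= 0.0030

0.0030


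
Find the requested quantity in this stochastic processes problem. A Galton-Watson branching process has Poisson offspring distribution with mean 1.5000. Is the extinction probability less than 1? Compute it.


Since mu = 1.5000 > 1, extinction prob q < 1.
Solve s = exp(mu*(s-1)) iteratively.
q = 0.4172

0.4172


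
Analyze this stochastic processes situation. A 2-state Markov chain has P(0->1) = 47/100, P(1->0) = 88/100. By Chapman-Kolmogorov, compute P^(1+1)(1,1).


P^2 = P^1 * P^1
Computing via matrix multiplication of the transition matrix.
Entry (1,1) of P^2 = 0.4280

0.4280


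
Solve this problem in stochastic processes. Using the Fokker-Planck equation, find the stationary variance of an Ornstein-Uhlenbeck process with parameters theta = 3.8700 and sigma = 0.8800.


Stationary variance = sigma^2 / (2*theta)
= 0.8800^2 / (2*3.8700)
= 0.7744 / 7.7400
= 0.1001

0.1001


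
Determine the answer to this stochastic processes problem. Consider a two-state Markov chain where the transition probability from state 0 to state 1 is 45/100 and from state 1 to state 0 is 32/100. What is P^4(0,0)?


Computing P^4 by matrix multiplication.
P = [[0.5500, 0.4500], [0.3200, 0.6800]]
After raising P to the power 4:
P^4(0,0) = 0.4172

0.4172


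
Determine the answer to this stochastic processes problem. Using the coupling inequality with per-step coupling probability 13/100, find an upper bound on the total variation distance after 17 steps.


TV distance bound <= (1-delta)^n
= (1 - 0.1300)^17
= 0.8700^17
= 0.0937

0.0937


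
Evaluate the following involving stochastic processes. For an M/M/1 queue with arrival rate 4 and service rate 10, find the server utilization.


rho = lambda/mu
= 4/10
= 0.4000

0.4000


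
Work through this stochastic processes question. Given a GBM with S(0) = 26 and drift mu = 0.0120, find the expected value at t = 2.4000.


E[S(t)] = S(0) * exp(mu * t)
= 26 * exp(0.0120 * 2.4000)
= 26 * 1.0292
= 26.7597

26.7597


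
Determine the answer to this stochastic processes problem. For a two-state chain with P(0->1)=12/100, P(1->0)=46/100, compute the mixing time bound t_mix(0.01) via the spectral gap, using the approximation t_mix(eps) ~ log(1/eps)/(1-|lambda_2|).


lambda_2 = |1 - p01 - p10| = |1 - 0.1200 - 0.4600| = 0.4200
t_mix ~ log(1/eps)/(1 - |lambda_2|)
= log(100)/(1 - 0.4200) = 4.6052/0.5800
= 7.9399

7.9399


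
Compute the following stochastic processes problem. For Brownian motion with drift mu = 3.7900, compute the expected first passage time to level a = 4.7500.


Expected first passage time = a/mu
= 4.7500/3.7900
= 1.2533

1.2533


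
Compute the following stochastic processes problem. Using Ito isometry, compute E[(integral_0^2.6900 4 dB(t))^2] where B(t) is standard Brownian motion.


By Ito isometry: E[(int f dB)^2] = int f^2 dt
= 4^2 * 2.6900
= 16 * 2.6900 = 43.0400

43.0400


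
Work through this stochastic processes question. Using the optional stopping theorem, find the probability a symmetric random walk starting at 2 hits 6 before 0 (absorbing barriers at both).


By optional stopping theorem: E(M at tau) = M(0) = 2
P(hit 6)*6 + P(hit 0)*0 = 2
P(hit 6) = (2 - 0)/(6 - 0) = 1/3 = 0.3333

0.3333


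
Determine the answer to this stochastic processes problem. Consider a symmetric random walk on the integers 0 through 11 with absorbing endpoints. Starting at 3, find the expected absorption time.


For symmetric RW on 0,...,N with absorbing barriers, E(i) = i*(N-i)
E(3) = 3 * 8 = 24

24


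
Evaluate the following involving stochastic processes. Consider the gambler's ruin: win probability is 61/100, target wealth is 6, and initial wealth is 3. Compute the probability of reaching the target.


Gambler's ruin formula:
r = q/p = 0.3900/0.6100 = 0.6393
P(win) = (1 - r^i)/(1 - r^N)
= (1 - 0.6393^3)/(1 - 0.6393^6)
= 0.7928

0.7928


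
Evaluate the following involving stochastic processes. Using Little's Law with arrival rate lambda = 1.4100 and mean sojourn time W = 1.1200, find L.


Little's Law: L = lambda * W
= 1.4100 * 1.1200
= 1.5792

1.5792


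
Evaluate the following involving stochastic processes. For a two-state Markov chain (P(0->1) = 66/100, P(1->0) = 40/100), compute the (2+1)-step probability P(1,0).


P^3 = P^2 * P^1
Computing via matrix multiplication of the transition matrix.
Entry (1,0) of P^3 = 0.3774

0.3774


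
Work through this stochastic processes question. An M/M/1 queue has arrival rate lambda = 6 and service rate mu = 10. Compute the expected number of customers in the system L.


rho = 6/10 = 0.6000
L = rho/(1-rho)
= 0.6000/0.4000
= 1.5000

1.5000


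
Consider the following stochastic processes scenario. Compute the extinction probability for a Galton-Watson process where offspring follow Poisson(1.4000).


Since mu = 1.4000 > 1, extinction prob q < 1.
Solve s = exp(mu*(s-1)) iteratively.
q = 0.4890

0.4890


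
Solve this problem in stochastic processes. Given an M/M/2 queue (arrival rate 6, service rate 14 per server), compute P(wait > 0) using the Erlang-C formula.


a = lambda/mu = 0.4286
rho = a/c = 0.2143
Erlang-C formula applied:
C(c,a) = 0.0756

0.0756


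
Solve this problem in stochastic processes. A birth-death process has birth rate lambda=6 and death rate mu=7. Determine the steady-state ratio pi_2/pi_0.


For birth-death process, pi_n/pi_0 = (lambda/mu)^n
= (6/7)^2
= 0.7347

0.7347


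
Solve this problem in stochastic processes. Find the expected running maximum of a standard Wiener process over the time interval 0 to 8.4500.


E(max B(s)) = sqrt(2t/pi)
= sqrt(2*8.4500/pi)
= sqrt(5.3794)
= 2.3194

2.3194


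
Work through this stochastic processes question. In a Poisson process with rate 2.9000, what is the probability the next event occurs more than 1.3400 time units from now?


P(X > t) = exp(-lambda * t)
= exp(-2.9000 * 1.3400)
= exp(-3.8860) = 0.0205

0.0205


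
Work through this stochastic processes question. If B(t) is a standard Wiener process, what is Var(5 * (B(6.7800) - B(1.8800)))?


Var(alpha*(B(t)-B(s))) = alpha^2 * (t-s)
= 5^2 * (6.7800 - 1.8800)
= 25 * 4.9000
= 122.5000

122.5000


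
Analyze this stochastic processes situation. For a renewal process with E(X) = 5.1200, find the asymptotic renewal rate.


Long-run renewal rate = 1/E(X)
= 1/5.1200
= 0.1953

0.1953


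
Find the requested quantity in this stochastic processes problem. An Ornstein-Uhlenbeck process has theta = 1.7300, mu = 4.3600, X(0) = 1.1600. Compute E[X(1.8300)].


E[X(t)] = mu + (X(0) - mu)*exp(-theta*t)
= 4.3600 + (1.1600 - 4.3600)*exp(-1.7300*1.8300)
= 4.3600 + -3.2000 * 0.0422
= 4.2250

4.2250


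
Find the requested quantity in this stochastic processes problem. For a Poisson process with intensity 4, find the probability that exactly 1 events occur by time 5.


P(N(t)=k) = (lambda*t)^k * exp(-lambda*t) / k!
lambda*t = 20
= 20^1 * exp(-20) / 1!
= 20 * 2.0612e-09 / 1
= 4.1223e-08

4.1223e-08


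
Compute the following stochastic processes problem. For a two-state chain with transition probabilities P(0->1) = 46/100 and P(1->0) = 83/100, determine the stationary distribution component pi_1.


Stationary distribution: pi_0 = p10/(p01+p10), pi_1 = p01/(p01+p10)
p01 = 0.4600, p10 = 0.8300
pi_1 = 0.3566

0.3566


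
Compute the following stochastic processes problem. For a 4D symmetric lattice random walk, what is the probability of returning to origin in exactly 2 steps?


P(return in 2 steps) = P(reverse first step) = 1/(2d)
= 1/8
= 0.1250

0.1250


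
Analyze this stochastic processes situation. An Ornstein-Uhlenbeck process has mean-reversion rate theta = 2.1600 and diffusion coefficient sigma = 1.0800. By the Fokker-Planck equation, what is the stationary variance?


Stationary variance = sigma^2 / (2*theta)
= 1.0800^2 / (2*2.1600)
= 1.1664 / 4.3200
= 0.2700

0.2700


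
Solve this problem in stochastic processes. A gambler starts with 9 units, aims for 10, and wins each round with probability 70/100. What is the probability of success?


Gambler's ruin formula:
r = q/p = 0.3000/0.7000 = 0.4286
P(win) = (1 - r^i)/(1 - r^N)
= (1 - 0.4286^9)/(1 - 0.4286^10)
= 0.9997

0.9997


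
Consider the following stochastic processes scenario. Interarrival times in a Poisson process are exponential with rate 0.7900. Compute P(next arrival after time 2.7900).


P(X > t) = exp(-lambda * t)
= exp(-0.7900 * 2.7900)
= exp(-2.2041) = 0.1103

0.1103


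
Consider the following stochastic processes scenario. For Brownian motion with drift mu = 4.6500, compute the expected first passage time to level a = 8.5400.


Expected first passage time = a/mu
= 8.5400/4.6500
= 1.8366

1.8366


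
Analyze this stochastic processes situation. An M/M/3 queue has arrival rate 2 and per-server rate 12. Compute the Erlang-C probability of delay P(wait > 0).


a = lambda/mu = 0.1667
rho = a/c = 0.0556
Erlang-C formula applied:
C(c,a) = 6.9156e-04

6.9156e-04


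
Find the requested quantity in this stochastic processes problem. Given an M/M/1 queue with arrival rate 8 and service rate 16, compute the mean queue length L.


rho = 8/16 = 0.5000
L = rho/(1-rho)
= 0.5000/0.5000
= 1.0000

1.0000


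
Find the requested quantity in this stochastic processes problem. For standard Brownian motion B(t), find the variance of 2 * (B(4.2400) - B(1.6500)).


Var(alpha*(B(t)-B(s))) = alpha^2 * (t-s)
= 2^2 * (4.2400 - 1.6500)
= 4 * 2.5900
= 10.3600

10.3600


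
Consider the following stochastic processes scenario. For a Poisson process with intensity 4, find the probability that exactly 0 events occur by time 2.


P(N(t)=k) = (lambda*t)^k * exp(-lambda*t) / k!
lambda*t = 8
= 8^0 * exp(-8) / 0!
= 1 * 3.3546e-04 / 1
= 3.3546e-04

3.3546e-04


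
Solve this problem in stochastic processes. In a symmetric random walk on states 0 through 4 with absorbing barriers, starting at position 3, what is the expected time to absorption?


For symmetric RW on 0,...,N with absorbing barriers, E(i) = i*(N-i)
E(3) = 3 * 1 = 3

3


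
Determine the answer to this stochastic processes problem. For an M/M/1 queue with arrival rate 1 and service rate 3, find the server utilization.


rho = lambda/mu
= 1/3
= 0.3333

0.3333


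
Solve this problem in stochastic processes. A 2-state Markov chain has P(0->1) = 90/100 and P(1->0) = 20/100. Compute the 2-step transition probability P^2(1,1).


Computing P^2 by matrix multiplication.
P = [[0.1000, 0.9000], [0.2000, 0.8000]]
After raising P to the power 2:
P^2(1,1) = 0.8200

0.8200


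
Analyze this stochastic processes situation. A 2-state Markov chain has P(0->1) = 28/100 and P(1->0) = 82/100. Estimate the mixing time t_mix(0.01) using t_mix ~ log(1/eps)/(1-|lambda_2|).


lambda_2 = |1 - p01 - p10| = |1 - 0.2800 - 0.8200| = 0.1000
t_mix ~ log(1/eps)/(1 - |lambda_2|)
= log(100)/(1 - 0.1000) = 4.6052/0.9000
= 5.1169

5.1169


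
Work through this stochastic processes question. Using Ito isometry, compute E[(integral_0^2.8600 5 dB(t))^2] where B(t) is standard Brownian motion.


By Ito isometry: E[(int f dB)^2] = int f^2 dt
= 5^2 * 2.8600
= 25 * 2.8600 = 71.5000

71.5000


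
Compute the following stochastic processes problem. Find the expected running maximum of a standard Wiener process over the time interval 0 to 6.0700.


E(max B(s)) = sqrt(2t/pi)
= sqrt(2*6.0700/pi)
= sqrt(3.8643)
= 1.9658

1.9658


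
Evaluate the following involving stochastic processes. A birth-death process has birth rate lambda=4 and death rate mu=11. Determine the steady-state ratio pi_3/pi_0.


For birth-death process, pi_n/pi_0 = (lambda/mu)^n
= (4/11)^3
= 0.0481

0.0481


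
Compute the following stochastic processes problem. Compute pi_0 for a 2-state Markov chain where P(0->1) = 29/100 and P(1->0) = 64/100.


Stationary distribution: pi_0 = p10/(p01+p10), pi_1 = p01/(p01+p10)
p01 = 0.2900, p10 = 0.6400
pi_0 = 0.6882

0.6882


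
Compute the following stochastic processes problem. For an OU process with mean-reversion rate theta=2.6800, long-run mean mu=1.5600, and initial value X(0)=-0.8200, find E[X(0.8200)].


E[X(t)] = mu + (X(0) - mu)*exp(-theta*t)
= 1.5600 + (-0.8200 - 1.5600)*exp(-2.6800*0.8200)
= 1.5600 + -2.3800 * 0.1111
= 1.2957

1.2957


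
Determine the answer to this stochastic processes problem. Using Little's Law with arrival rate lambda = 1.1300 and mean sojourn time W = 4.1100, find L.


Little's Law: L = lambda * W
= 1.1300 * 4.1100
= 4.6443

4.6443


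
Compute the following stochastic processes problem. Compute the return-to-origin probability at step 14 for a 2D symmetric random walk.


P = C(14,7)^2 / 4^14
= 3432^2 / 268435456
= 11778624 / 268435456
= 0.0439

0.0439
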